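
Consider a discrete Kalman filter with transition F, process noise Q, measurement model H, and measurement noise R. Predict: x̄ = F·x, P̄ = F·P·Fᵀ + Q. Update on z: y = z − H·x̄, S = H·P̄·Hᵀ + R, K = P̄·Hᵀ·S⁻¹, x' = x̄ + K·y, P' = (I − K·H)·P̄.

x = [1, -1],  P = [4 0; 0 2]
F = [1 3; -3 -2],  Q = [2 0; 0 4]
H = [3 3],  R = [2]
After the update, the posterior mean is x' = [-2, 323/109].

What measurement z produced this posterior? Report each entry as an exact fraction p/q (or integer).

x̄ = F·x = [-2, -1]
P̄ = F·P·Fᵀ + Q = [24 -24; -24 48]
S = H·P̄·Hᵀ + R = [218]
K = P̄·Hᵀ·S⁻¹ = [0; 36/109]
x' − x̄ = [0, 432/109] = K·y
y = (KᵀK)⁻¹·Kᵀ·(x' − x̄) = [12]
z = y + H·x̄ = [12] + [-9] = [3]

z = [3]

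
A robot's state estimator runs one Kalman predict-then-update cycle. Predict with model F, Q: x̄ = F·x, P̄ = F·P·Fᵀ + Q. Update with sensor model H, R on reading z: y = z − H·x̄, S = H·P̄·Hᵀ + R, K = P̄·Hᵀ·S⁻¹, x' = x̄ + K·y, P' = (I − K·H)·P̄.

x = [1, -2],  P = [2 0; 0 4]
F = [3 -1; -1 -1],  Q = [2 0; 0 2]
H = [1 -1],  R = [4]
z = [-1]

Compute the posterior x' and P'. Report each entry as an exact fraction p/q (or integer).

x̄ = F·x = [5, 1]
P̄ = F·P·Fᵀ + Q = [24 -2; -2 8]
y = z − H·x̄ = [-5]
S = H·P̄·Hᵀ + R = [40]
K = P̄·Hᵀ·S⁻¹ = [13/20; -1/4]
x' = x̄ + K·y = [7/4, 9/4]
P' = (I − K·H)·P̄ = [71/10 9/2; 9/2 11/2]

x' = [7/4, 9/4]
P' = [71/10 9/2; 9/2 11/2]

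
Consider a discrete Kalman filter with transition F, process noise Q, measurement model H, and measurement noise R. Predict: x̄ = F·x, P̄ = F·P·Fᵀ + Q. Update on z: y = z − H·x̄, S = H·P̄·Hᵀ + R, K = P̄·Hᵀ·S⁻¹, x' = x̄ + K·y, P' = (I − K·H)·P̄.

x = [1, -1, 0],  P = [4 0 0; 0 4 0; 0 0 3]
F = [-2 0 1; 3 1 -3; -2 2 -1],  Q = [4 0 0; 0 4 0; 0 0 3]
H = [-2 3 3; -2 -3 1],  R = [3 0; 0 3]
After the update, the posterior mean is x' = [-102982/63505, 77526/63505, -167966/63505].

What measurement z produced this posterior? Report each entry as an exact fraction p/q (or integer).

x̄ = F·x = [-2, 2, -4]
P̄ = F·P·Fᵀ + Q = [23 -33 13; -33 71 -7; 13 -7 38]
S = H·P̄·Hᵀ + R = [1190 -495; -495 366]
K = P̄·Hᵀ·S⁻¹ = [-2042/63505 1738/12701; 6066/63505 -11110/38103; 13619/63505 4829/12701]
x' − x̄ = [24028/63505, -49484/63505, 86054/63505] = K·y
y = (KᵀK)⁻¹·Kᵀ·(x' − x̄) = [1, 3]
z = y + H·x̄ = [1, 3] + [-2, -6] = [-1, -3]

z = [-1, -3]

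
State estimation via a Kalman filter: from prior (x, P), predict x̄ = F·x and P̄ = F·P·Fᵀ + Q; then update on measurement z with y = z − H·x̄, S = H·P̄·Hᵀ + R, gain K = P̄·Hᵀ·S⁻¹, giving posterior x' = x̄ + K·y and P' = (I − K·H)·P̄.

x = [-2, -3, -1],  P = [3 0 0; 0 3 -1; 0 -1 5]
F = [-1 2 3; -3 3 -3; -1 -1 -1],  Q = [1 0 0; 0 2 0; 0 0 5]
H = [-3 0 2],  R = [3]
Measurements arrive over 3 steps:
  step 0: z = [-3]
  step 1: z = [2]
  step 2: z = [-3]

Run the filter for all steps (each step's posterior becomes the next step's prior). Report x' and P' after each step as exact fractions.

step 0: x̄ = F·x = [-7, 0, 6]
step 0: P̄ = F·P·Fᵀ + Q = [49 -21 -13; -21 119 15; -13 15 14]
step 0: y = z − H·x̄ = [-36]
step 0: S = H·P̄·Hᵀ + R = [656]
step 0: K = P̄·Hᵀ·S⁻¹ = [-173/656; 93/656; 67/656]
step 0: x' = x̄ + K·y = [409/164, -837/164, 381/164]
step 0: P' = (I − K·H)·P̄ = [2215/656 2313/656 3063/656; 2313/656 69415/656 3609/656; 3063/656 3609/656 4695/656]
step 1: x̄ = F·x = [-235/41, -4881/164, 47/164]
step 1: P̄ = F·P·Fᵀ + Q = [21154/41 22032/41 -11074/41; 22032/41 636775/656 -169137/656; -11074/41 -169137/656 97575/656]
step 1: y = z − H·x̄ = [-1293/82]
step 1: S = H·P̄·Hᵀ + R = [1391163/164]
step 1: K = P̄·Hᵀ·S⁻¹ = [-342440/1391163; -232635/927442; 121117/927442]
step 1: x' = x̄ + K·y = [-858015/463721, -23934453/927442, -1644017/927442]
step 1: P' = (I − K·H)·P̄ = [2740822/1391163 6311217/463721 1199191/463721; 6311217/463721 810541525/1854884 37169397/1854884; 1199191/463721 37169397/1854884 7558497/1854884]
step 2: x̄ = F·x = [-51084927/927442, -30861609/463721, 13647250/463721]
step 2: P̄ = F·P·Fᵀ + Q = [10895923783/5564652 1165427440/463721 -2791184239/2782326; 1165427440/463721 1590596203/463721 -592301303/463721; -2791184239/2782326 -592301303/463721 724088197/1391163]
step 2: y = z − H·x̄ = [-210626107/927442]
step 2: S = H·P̄·Hᵀ + R = [176653840891/5564652]
step 2: K = P̄·Hᵀ·S⁻¹ = [-43852508305/176653840891; -56170619112/176653840891; 22539811010/176653840891]
step 2: x' = x̄ + K·y = [228730788859/176653840891, 999906516513/176653840891, 80011056915/176653840891]
step 2: P' = (I − K·H)·P̄ = [317055169389/176653840891 1312617853410/176653840891 409803991626/176653840891; 1312617853410/176653840891 38938767666641/176653840891 1884670851447/176653840891; 409803991626/176653840891 1884670851447/176653840891 648515703954/176653840891]

step 0: x' = [409/164, -837/164, 381/164], P' = [2215/656 2313/656 3063/656; 2313/656 69415/656 3609/656; 3063/656 3609/656 4695/656]
step 1: x' = [-858015/463721, -23934453/927442, -1644017/927442], P' = [2740822/1391163 6311217/463721 1199191/463721; 6311217/463721 810541525/1854884 37169397/1854884; 1199191/463721 37169397/1854884 7558497/1854884]
step 2: x' = [228730788859/176653840891, 999906516513/176653840891, 80011056915/176653840891], P' = [317055169389/176653840891 1312617853410/176653840891 409803991626/176653840891; 1312617853410/176653840891 38938767666641/176653840891 1884670851447/176653840891; 409803991626/176653840891 1884670851447/176653840891 648515703954/176653840891]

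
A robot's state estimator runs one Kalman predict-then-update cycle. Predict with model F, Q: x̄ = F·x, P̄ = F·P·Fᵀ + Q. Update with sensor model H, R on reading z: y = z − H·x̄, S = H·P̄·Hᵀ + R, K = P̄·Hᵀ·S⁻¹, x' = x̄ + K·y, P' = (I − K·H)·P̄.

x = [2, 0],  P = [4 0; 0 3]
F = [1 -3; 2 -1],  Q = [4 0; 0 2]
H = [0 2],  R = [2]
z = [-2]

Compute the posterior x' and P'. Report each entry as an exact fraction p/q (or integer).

x' = [-84/43, -38/43]
P' = [927/43 17/43; 17/43 21/43]

x̄ = F·x = [2, 4]
P̄ = F·P·Fᵀ + Q = [35 17; 17 21]
y = z − H·x̄ = [-10]
S = H·P̄·Hᵀ + R = [86]
K = P̄·Hᵀ·S⁻¹ = [17/43; 21/43]
x' = x̄ + K·y = [-84/43, -38/43]
P' = (I − K·H)·P̄ = [927/43 17/43; 17/43 21/43]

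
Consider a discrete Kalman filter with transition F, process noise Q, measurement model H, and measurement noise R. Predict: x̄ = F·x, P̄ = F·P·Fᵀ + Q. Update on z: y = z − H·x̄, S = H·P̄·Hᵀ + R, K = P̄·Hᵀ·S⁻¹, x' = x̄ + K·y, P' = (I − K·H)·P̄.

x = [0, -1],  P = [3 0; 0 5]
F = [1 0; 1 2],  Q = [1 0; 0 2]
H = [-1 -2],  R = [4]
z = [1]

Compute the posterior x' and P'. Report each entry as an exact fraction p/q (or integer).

x̄ = F·x = [0, -2]
P̄ = F·P·Fᵀ + Q = [4 3; 3 25]
y = z − H·x̄ = [-3]
S = H·P̄·Hᵀ + R = [120]
K = P̄·Hᵀ·S⁻¹ = [-1/12; -53/120]
x' = x̄ + K·y = [1/4, -27/40]
P' = (I − K·H)·P̄ = [19/6 -17/12; -17/12 191/120]

x' = [1/4, -27/40]
P' = [19/6 -17/12; -17/12 191/120]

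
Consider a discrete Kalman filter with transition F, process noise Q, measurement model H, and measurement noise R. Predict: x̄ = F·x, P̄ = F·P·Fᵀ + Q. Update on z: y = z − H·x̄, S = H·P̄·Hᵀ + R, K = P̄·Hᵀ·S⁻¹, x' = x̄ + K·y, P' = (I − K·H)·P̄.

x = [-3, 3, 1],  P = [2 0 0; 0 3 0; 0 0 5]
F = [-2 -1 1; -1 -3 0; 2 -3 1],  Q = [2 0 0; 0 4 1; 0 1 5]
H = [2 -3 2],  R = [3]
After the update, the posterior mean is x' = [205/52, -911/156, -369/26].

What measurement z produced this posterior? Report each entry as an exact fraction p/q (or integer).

z = [-3]

x̄ = F·x = [4, -6, -14]
P̄ = F·P·Fᵀ + Q = [18 13 6; 13 33 24; 6 24 45]
S = H·P̄·Hᵀ + R = [156]
K = P̄·Hᵀ·S⁻¹ = [3/52; -25/156; 5/26]
x' − x̄ = [-3/52, 25/156, -5/26] = K·y
y = (KᵀK)⁻¹·Kᵀ·(x' − x̄) = [-1]
z = y + H·x̄ = [-1] + [-2] = [-3]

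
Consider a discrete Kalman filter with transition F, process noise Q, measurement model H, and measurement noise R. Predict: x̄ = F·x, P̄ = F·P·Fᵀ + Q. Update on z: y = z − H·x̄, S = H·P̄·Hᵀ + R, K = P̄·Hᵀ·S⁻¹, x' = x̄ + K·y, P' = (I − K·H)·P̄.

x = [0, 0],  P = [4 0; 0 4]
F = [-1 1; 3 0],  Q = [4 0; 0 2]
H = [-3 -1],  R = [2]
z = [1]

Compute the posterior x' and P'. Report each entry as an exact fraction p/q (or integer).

x' = [-6/19, -1/38]
P' = [84/19 -240/19; -240/19 721/19]

x̄ = F·x = [0, 0]
P̄ = F·P·Fᵀ + Q = [12 -12; -12 38]
y = z − H·x̄ = [1]
S = H·P̄·Hᵀ + R = [76]
K = P̄·Hᵀ·S⁻¹ = [-6/19; -1/38]
x' = x̄ + K·y = [-6/19, -1/38]
P' = (I − K·H)·P̄ = [84/19 -240/19; -240/19 721/19]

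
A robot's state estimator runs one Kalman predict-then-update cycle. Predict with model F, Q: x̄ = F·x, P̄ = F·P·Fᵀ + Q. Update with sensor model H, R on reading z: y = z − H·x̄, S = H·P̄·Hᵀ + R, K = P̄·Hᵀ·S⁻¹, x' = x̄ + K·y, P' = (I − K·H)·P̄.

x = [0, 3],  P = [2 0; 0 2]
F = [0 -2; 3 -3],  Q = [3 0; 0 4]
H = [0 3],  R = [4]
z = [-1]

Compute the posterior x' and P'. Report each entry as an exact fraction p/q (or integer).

x̄ = F·x = [-6, -9]
P̄ = F·P·Fᵀ + Q = [11 12; 12 40]
y = z − H·x̄ = [26]
S = H·P̄·Hᵀ + R = [364]
K = P̄·Hᵀ·S⁻¹ = [9/91; 30/91]
x' = x̄ + K·y = [-24/7, -3/7]
P' = (I − K·H)·P̄ = [677/91 12/91; 12/91 40/91]

x' = [-24/7, -3/7]
P' = [677/91 12/91; 12/91 40/91]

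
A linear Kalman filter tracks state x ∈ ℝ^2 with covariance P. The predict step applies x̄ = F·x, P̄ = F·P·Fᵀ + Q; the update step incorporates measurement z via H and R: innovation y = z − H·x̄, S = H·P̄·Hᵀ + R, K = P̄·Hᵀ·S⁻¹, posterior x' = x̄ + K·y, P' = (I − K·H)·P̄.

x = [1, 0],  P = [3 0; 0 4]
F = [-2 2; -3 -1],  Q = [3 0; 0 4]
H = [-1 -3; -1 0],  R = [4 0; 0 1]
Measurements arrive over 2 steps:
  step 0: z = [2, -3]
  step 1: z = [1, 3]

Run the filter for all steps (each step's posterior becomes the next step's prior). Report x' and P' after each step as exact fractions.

step 0: x' = [26696/9399, -15142/9399], P' = [8989/9399 -2915/9399; -2915/9399 5065/9399]
step 1: x' = [-1118125/365199, 8698/19221], P' = [2809204/3286791 -42872/172989; -42872/172989 85384/172989]

step 0: x̄ = F·x = [-2, -3]
step 0: P̄ = F·P·Fᵀ + Q = [31 10; 10 35]
step 0: y = z − H·x̄ = [-9, -5]
step 0: S = H·P̄·Hᵀ + R = [410 61; 61 32]
step 0: K = P̄·Hᵀ·S⁻¹ = [-61/9399 -8989/9399; -3070/9399 2915/9399]
step 0: x' = x̄ + K·y = [26696/9399, -15142/9399]
step 0: P' = (I − K·H)·P̄ = [8989/9399 -2915/9399; -2915/9399 5065/9399]
step 1: x̄ = F·x = [-27892/3133, -64946/9399]
step 1: P̄ = F·P·Fᵀ + Q = [35911/3133 18488/3133; 18488/3133 106072/9399]
step 1: y = z − H·x̄ = [-89705/3133, -18493/3133]
step 1: S = H·P̄·Hᵀ + R = [477587/3133 91375/3133; 91375/3133 39044/3133]
step 1: K = P̄·Hᵀ·S⁻¹ = [-2125/76437 -2809204/3286791; -1240/4023 42872/172989]
step 1: x' = x̄ + K·y = [-1118125/365199, 8698/19221]
step 1: P' = (I − K·H)·P̄ = [2809204/3286791 -42872/172989; -42872/172989 85384/172989]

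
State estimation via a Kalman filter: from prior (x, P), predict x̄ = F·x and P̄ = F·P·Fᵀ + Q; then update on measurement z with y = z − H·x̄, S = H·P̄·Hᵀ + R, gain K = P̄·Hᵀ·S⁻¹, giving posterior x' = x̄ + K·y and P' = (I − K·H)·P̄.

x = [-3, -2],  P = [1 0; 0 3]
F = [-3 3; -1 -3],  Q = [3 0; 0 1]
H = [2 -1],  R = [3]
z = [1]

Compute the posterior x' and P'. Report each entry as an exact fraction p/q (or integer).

x̄ = F·x = [3, 9]
P̄ = F·P·Fᵀ + Q = [39 -24; -24 29]
y = z − H·x̄ = [4]
S = H·P̄·Hᵀ + R = [284]
K = P̄·Hᵀ·S⁻¹ = [51/142; -77/284]
x' = x̄ + K·y = [315/71, 562/71]
P' = (I − K·H)·P̄ = [168/71 519/142; 519/142 2307/284]

x' = [315/71, 562/71]
P' = [168/71 519/142; 519/142 2307/284]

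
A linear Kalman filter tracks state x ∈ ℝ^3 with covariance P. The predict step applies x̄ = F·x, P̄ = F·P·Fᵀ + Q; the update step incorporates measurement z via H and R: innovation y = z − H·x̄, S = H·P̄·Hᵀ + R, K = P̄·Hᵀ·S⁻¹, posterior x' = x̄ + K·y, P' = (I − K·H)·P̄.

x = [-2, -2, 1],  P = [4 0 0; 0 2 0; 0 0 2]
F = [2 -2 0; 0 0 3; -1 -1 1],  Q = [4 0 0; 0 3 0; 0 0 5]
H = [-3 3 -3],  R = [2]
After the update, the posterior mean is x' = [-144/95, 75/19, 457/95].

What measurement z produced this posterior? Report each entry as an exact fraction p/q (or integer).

x̄ = F·x = [0, 3, 5]
P̄ = F·P·Fᵀ + Q = [28 0 -4; 0 21 6; -4 6 13]
S = H·P̄·Hᵀ + R = [380]
K = P̄·Hᵀ·S⁻¹ = [-18/95; 9/76; -9/380]
x' − x̄ = [-144/95, 18/19, -18/95] = K·y
y = (KᵀK)⁻¹·Kᵀ·(x' − x̄) = [8]
z = y + H·x̄ = [8] + [-6] = [2]

z = [2]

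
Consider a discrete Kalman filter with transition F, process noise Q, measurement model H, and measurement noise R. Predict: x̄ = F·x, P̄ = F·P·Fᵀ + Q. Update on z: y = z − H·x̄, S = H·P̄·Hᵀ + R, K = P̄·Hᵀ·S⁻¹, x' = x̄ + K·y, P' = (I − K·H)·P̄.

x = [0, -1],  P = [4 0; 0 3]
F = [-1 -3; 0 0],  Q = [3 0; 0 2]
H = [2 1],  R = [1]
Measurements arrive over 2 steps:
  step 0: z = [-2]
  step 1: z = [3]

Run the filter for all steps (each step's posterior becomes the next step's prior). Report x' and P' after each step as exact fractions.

step 0: x̄ = F·x = [3, 0]
step 0: P̄ = F·P·Fᵀ + Q = [34 0; 0 2]
step 0: y = z − H·x̄ = [-8]
step 0: S = H·P̄·Hᵀ + R = [139]
step 0: K = P̄·Hᵀ·S⁻¹ = [68/139; 2/139]
step 0: x' = x̄ + K·y = [-127/139, -16/139]
step 0: P' = (I − K·H)·P̄ = [102/139 -136/139; -136/139 274/139]
step 1: x̄ = F·x = [175/139, 0]
step 1: P̄ = F·P·Fᵀ + Q = [2169/139 0; 0 2]
step 1: y = z − H·x̄ = [67/139]
step 1: S = H·P̄·Hᵀ + R = [9093/139]
step 1: K = P̄·Hᵀ·S⁻¹ = [1446/3031; 278/9093]
step 1: x' = x̄ + K·y = [4513/3031, 134/9093]
step 1: P' = (I − K·H)·P̄ = [2169/3031 -2892/3031; -2892/3031 17630/9093]

step 0: x' = [-127/139, -16/139], P' = [102/139 -136/139; -136/139 274/139]
step 1: x' = [4513/3031, 134/9093], P' = [2169/3031 -2892/3031; -2892/3031 17630/9093]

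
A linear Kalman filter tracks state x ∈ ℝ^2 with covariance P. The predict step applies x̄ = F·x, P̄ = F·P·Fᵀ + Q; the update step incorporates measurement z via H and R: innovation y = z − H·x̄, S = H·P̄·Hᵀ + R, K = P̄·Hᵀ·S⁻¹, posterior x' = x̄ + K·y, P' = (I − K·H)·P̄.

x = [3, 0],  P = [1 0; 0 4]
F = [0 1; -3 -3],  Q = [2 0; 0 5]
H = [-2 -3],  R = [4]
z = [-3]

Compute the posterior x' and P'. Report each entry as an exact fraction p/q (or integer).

x' = [-360/167, 387/167]
P' = [714/167 -492/167; -492/167 412/167]

x̄ = F·x = [0, -9]
P̄ = F·P·Fᵀ + Q = [6 -12; -12 50]
y = z − H·x̄ = [-30]
S = H·P̄·Hᵀ + R = [334]
K = P̄·Hᵀ·S⁻¹ = [12/167; -63/167]
x' = x̄ + K·y = [-360/167, 387/167]
P' = (I − K·H)·P̄ = [714/167 -492/167; -492/167 412/167]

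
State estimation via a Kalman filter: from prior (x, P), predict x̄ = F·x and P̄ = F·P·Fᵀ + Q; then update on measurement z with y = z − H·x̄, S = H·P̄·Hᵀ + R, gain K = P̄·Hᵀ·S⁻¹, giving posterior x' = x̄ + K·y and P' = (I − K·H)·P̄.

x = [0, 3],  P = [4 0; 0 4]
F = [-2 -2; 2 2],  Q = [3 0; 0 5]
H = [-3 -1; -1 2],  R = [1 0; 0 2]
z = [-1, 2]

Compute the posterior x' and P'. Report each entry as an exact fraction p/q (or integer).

x̄ = F·x = [-6, 6]
P̄ = F·P·Fᵀ + Q = [35 -32; -32 37]
y = z − H·x̄ = [-13, -16]
S = H·P̄·Hᵀ + R = [161 191; 191 313]
K = P̄·Hᵀ·S⁻¹ = [-985/3478 -499/3478; -1779/13912 5797/13912]
x' = x̄ + K·y = [-79/3478, 13847/13912]
P' = (I − K·H)·P̄ = [212/1739 -287/3478; -287/3478 5223/13912]

x' = [-79/3478, 13847/13912]
P' = [212/1739 -287/3478; -287/3478 5223/13912]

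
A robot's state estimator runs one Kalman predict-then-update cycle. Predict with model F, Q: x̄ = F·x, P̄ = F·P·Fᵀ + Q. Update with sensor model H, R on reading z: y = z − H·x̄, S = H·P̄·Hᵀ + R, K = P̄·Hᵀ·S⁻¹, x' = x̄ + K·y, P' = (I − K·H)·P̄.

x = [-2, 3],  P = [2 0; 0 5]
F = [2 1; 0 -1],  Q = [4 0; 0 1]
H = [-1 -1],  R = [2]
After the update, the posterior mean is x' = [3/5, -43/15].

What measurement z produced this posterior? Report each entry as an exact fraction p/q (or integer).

x̄ = F·x = [-1, -3]
P̄ = F·P·Fᵀ + Q = [17 -5; -5 6]
S = H·P̄·Hᵀ + R = [15]
K = P̄·Hᵀ·S⁻¹ = [-4/5; -1/15]
x' − x̄ = [8/5, 2/15] = K·y
y = (KᵀK)⁻¹·Kᵀ·(x' − x̄) = [-2]
z = y + H·x̄ = [-2] + [4] = [2]

z = [2]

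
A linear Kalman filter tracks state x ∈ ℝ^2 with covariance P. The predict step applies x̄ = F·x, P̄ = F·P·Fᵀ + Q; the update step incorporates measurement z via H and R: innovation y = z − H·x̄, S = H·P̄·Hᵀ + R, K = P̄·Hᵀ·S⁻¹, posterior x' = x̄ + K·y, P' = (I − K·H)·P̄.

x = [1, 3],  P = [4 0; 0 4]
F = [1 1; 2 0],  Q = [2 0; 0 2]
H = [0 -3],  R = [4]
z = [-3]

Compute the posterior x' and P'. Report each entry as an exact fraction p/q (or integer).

x' = [296/83, 85/83]
P' = [542/83 16/83; 16/83 36/83]

x̄ = F·x = [4, 2]
P̄ = F·P·Fᵀ + Q = [10 8; 8 18]
y = z − H·x̄ = [3]
S = H·P̄·Hᵀ + R = [166]
K = P̄·Hᵀ·S⁻¹ = [-12/83; -27/83]
x' = x̄ + K·y = [296/83, 85/83]
P' = (I − K·H)·P̄ = [542/83 16/83; 16/83 36/83]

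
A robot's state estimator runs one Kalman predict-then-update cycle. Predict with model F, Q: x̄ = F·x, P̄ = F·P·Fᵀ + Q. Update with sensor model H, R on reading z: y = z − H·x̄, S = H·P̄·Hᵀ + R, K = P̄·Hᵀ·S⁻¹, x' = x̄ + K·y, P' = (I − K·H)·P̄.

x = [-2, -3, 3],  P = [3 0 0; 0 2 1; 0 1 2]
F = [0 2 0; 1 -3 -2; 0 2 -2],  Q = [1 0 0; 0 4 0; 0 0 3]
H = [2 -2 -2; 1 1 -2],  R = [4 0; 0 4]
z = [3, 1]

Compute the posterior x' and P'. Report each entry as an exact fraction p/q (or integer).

x̄ = F·x = [-6, 1, -12]
P̄ = F·P·Fᵀ + Q = [9 -16 4; -16 45 -2; 4 -2 11]
y = z − H·x̄ = [-7, -18]
S = H·P̄·Hᵀ + R = [344 -56; -56 62]
K = P̄·Hᵀ·S⁻¹ = [147/1516 -117/758; -1367/4548 593/2274; -145/1516 -155/379]
x' = x̄ + K·y = [-5913/1516, -7231/4548, -6017/1516]
P' = (I − K·H)·P̄ = [990/379 203/379 1427/758; 203/379 1054/1137 159/758; 1427/758 159/758 1413/758]

x' = [-5913/1516, -7231/4548, -6017/1516]
P' = [990/379 203/379 1427/758; 203/379 1054/1137 159/758; 1427/758 159/758 1413/758]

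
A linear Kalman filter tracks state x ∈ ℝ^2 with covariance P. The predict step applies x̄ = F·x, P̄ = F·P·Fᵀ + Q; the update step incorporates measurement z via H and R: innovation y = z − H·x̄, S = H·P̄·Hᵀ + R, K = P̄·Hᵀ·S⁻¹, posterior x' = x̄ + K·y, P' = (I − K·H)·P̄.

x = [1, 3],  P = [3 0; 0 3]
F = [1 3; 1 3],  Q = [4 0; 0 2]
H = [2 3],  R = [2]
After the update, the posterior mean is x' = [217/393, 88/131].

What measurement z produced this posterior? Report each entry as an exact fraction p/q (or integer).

x̄ = F·x = [10, 10]
P̄ = F·P·Fᵀ + Q = [34 30; 30 32]
S = H·P̄·Hᵀ + R = [786]
K = P̄·Hᵀ·S⁻¹ = [79/393; 26/131]
x' − x̄ = [-3713/393, -1222/131] = K·y
y = (KᵀK)⁻¹·Kᵀ·(x' − x̄) = [-47]
z = y + H·x̄ = [-47] + [50] = [3]

z = [3]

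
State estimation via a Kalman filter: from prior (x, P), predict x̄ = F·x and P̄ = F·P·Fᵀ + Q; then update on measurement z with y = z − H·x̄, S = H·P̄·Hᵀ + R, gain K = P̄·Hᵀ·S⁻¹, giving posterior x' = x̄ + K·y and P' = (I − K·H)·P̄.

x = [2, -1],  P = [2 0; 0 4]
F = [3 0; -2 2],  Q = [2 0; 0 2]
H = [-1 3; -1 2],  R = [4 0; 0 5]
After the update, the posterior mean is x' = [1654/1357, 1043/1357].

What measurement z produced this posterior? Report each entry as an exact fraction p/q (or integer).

z = [1, 1]

x̄ = F·x = [6, -6]
P̄ = F·P·Fᵀ + Q = [20 -12; -12 26]
S = H·P̄·Hᵀ + R = [330 236; 236 177]
K = P̄·Hᵀ·S⁻¹ = [4/23 -652/1357; 7/23 -60/1357]
x' − x̄ = [-6488/1357, 9185/1357] = K·y
y = (KᵀK)⁻¹·Kᵀ·(x' − x̄) = [25, 19]
z = y + H·x̄ = [25, 19] + [-24, -18] = [1, 1]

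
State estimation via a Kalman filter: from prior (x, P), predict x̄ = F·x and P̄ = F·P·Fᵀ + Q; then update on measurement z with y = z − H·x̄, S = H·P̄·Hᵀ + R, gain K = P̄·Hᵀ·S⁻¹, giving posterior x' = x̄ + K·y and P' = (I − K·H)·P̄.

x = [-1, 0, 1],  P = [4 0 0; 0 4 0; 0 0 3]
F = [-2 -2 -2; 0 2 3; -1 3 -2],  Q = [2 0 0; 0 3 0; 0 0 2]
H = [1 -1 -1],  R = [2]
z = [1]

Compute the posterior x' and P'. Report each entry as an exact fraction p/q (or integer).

x̄ = F·x = [0, 3, -1]
P̄ = F·P·Fᵀ + Q = [46 -34 -4; -34 46 6; -4 6 54]
y = z − H·x̄ = [3]
S = H·P̄·Hᵀ + R = [236]
K = P̄·Hᵀ·S⁻¹ = [21/59; -43/118; -16/59]
x' = x̄ + K·y = [63/59, 225/118, -107/59]
P' = (I − K·H)·P̄ = [950/59 -200/59 1108/59; -200/59 865/59 -1022/59; 1108/59 -1022/59 2162/59]

x' = [63/59, 225/118, -107/59]
P' = [950/59 -200/59 1108/59; -200/59 865/59 -1022/59; 1108/59 -1022/59 2162/59]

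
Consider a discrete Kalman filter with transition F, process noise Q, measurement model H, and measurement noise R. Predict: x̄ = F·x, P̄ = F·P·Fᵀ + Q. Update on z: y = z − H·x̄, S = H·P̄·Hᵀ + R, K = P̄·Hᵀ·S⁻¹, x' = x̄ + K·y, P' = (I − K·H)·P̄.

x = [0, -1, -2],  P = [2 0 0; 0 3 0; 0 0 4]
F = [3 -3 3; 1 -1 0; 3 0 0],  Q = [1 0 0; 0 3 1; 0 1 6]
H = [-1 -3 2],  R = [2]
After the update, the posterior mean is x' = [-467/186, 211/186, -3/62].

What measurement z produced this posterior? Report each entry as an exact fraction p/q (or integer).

x̄ = F·x = [-3, 1, 0]
P̄ = F·P·Fᵀ + Q = [82 15 18; 15 8 7; 18 7 24]
S = H·P̄·Hᵀ + R = [186]
K = P̄·Hᵀ·S⁻¹ = [-91/186; -25/186; 3/62]
x' − x̄ = [91/186, 25/186, -3/62] = K·y
y = (KᵀK)⁻¹·Kᵀ·(x' − x̄) = [-1]
z = y + H·x̄ = [-1] + [0] = [-1]

z = [-1]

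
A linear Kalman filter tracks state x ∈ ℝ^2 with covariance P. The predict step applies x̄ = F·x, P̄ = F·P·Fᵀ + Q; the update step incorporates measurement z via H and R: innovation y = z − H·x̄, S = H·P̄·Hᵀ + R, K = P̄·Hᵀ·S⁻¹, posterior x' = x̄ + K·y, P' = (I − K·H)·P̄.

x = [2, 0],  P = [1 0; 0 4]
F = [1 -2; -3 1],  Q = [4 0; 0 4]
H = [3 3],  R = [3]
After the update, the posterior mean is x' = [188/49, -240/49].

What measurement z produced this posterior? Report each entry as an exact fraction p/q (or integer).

z = [-3]

x̄ = F·x = [2, -6]
P̄ = F·P·Fᵀ + Q = [21 -11; -11 17]
S = H·P̄·Hᵀ + R = [147]
K = P̄·Hᵀ·S⁻¹ = [10/49; 6/49]
x' − x̄ = [90/49, 54/49] = K·y
y = (KᵀK)⁻¹·Kᵀ·(x' − x̄) = [9]
z = y + H·x̄ = [9] + [-12] = [-3]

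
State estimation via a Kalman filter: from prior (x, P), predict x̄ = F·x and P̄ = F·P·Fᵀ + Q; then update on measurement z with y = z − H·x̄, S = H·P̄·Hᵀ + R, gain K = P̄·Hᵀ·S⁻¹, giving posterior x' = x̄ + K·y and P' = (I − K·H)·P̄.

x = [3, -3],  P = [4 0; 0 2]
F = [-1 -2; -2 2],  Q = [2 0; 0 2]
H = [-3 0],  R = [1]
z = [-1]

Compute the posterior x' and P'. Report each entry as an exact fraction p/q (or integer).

x' = [45/127, -12]
P' = [14/127 0; 0 26]

x̄ = F·x = [3, -12]
P̄ = F·P·Fᵀ + Q = [14 0; 0 26]
y = z − H·x̄ = [8]
S = H·P̄·Hᵀ + R = [127]
K = P̄·Hᵀ·S⁻¹ = [-42/127; 0]
x' = x̄ + K·y = [45/127, -12]
P' = (I − K·H)·P̄ = [14/127 0; 0 26]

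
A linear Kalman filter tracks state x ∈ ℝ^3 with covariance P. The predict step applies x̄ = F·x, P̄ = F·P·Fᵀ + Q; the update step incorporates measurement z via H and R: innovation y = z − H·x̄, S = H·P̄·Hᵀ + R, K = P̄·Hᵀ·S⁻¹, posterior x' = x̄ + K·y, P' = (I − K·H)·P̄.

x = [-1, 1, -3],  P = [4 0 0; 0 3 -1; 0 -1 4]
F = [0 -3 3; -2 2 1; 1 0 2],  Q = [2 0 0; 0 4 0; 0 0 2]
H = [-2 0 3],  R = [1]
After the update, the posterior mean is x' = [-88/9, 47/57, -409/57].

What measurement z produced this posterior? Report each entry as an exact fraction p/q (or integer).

z = [-2]

x̄ = F·x = [-12, 1, -7]
P̄ = F·P·Fᵀ + Q = [83 -9 30; -9 32 -4; 30 -4 22]
S = H·P̄·Hᵀ + R = [171]
K = P̄·Hᵀ·S⁻¹ = [-4/9; 2/57; 2/57]
x' − x̄ = [20/9, -10/57, -10/57] = K·y
y = (KᵀK)⁻¹·Kᵀ·(x' − x̄) = [-5]
z = y + H·x̄ = [-5] + [3] = [-2]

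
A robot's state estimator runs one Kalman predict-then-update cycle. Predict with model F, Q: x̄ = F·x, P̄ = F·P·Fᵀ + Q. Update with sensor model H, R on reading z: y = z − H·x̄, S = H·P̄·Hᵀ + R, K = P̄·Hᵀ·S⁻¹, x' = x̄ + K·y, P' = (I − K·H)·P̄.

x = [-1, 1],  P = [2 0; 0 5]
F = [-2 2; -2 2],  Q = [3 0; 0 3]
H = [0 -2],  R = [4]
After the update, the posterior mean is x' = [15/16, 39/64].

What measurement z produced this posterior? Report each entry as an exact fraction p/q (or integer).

z = [-1]

x̄ = F·x = [4, 4]
P̄ = F·P·Fᵀ + Q = [31 28; 28 31]
S = H·P̄·Hᵀ + R = [128]
K = P̄·Hᵀ·S⁻¹ = [-7/16; -31/64]
x' − x̄ = [-49/16, -217/64] = K·y
y = (KᵀK)⁻¹·Kᵀ·(x' − x̄) = [7]
z = y + H·x̄ = [7] + [-8] = [-1]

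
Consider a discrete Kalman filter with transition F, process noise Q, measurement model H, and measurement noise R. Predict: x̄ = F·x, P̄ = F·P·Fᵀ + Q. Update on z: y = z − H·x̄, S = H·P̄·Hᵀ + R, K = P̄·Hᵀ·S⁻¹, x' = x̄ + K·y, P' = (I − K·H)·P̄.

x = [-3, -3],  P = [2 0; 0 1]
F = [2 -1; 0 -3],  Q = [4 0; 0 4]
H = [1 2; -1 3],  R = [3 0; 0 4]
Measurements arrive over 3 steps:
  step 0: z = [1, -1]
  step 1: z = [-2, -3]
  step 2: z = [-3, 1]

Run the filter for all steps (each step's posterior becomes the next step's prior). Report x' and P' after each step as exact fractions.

step 0: x̄ = F·x = [-3, 9]
step 0: P̄ = F·P·Fᵀ + Q = [13 3; 3 13]
step 0: y = z − H·x̄ = [-14, -31]
step 0: S = H·P̄·Hᵀ + R = [80 68; 68 116]
step 0: K = P̄·Hᵀ·S⁻¹ = [619/1164 -403/1164; 229/1164 227/1164]
step 0: x' = x̄ + K·y = [335/1164, 233/1164]
step 0: P' = (I − K·H)·P̄ = [1759/1164 49/1164; 49/1164 319/1164]
step 1: x̄ = F·x = [437/1164, -233/388]
step 1: P̄ = F·P·Fᵀ + Q = [11815/1164 221/388; 221/388 2509/388]
step 1: y = z − H·x̄ = [-1367/1164, -479/582]
step 1: S = H·P̄·Hᵀ + R = [48067/1164 17005/582; 17005/582 20059/291]
step 1: K = P̄·Hᵀ·S⁻¹ = [298231/579902 -394859/1159804; 110747/579902 222937/1159804]
step 1: x' = x̄ + K·y = [59919/1159804, -1140085/1159804]
step 1: P' = (I − K·H)·P̄ = [852703/579902 20995/579902; 20995/579902 155623/579902]
step 2: x̄ = F·x = [1259923/1159804, 3420255/1159804]
step 2: P̄ = F·P·Fᵀ + Q = [5802063/579902 340899/579902; 340899/579902 3720215/579902]
step 2: y = z − H·x̄ = [-11579845/1159804, -3920519/579902]
step 2: S = H·P̄·Hᵀ + R = [23786225/579902 8430063/289951; 8430063/289951 19779106/289951]
step 2: K = P̄·Hᵀ·S⁻¹ = [145313631/283098128 -192275409/566196256; 54057919/283098128 108782799/566196256]
step 2: x' = x̄ + K·y = [-493366195/283098128, -72598099/283098128]
step 2: P' = (I − K·H)·P̄ = [415384863/283098128 10278015/283098128; 10278015/283098128 75947871/283098128]

step 0: x' = [335/1164, 233/1164], P' = [1759/1164 49/1164; 49/1164 319/1164]
step 1: x' = [59919/1159804, -1140085/1159804], P' = [852703/579902 20995/579902; 20995/579902 155623/579902]
step 2: x' = [-493366195/283098128, -72598099/283098128], P' = [415384863/283098128 10278015/283098128; 10278015/283098128 75947871/283098128]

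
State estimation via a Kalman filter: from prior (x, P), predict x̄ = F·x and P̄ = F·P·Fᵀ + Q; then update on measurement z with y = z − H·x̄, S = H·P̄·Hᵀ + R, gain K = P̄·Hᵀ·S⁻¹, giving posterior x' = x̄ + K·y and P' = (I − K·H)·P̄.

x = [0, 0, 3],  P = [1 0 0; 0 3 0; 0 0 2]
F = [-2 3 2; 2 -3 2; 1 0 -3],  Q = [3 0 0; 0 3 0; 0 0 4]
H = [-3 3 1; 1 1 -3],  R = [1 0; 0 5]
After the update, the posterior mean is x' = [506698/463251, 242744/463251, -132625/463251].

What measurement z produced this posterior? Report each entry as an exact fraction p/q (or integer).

x̄ = F·x = [6, 6, -9]
P̄ = F·P·Fᵀ + Q = [42 -23 -14; -23 42 -10; -14 -10 23]
S = H·P̄·Hᵀ + R = [1218 -129; -129 394]
K = P̄·Hᵀ·S⁻¹ = [-74477/463251 15779/154417; 79211/463251 27849/154417; 1793/463251 -36253/154417]
x' − x̄ = [-2272808/463251, -2536762/463251, 4036634/463251] = K·y
y = (KᵀK)⁻¹·Kᵀ·(x' − x̄) = [7, -37]
z = y + H·x̄ = [7, -37] + [-9, 39] = [-2, 2]

z = [-2, 2]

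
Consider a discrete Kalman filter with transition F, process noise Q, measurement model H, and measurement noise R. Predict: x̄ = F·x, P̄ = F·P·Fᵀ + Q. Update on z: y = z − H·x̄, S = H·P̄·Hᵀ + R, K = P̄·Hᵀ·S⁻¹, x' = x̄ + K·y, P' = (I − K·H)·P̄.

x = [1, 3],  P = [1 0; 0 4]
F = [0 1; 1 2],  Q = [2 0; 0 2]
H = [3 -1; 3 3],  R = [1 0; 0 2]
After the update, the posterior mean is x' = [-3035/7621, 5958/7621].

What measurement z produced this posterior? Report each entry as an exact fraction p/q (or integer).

z = [-2, 1]

x̄ = F·x = [3, 7]
P̄ = F·P·Fᵀ + Q = [6 8; 8 19]
S = H·P̄·Hᵀ + R = [26 45; 45 371]
K = P̄·Hᵀ·S⁻¹ = [1820/7621 642/7621; -1790/7621 1881/7621]
x' − x̄ = [-25898/7621, -47389/7621] = K·y
y = (KᵀK)⁻¹·Kᵀ·(x' − x̄) = [-4, -29]
z = y + H·x̄ = [-4, -29] + [2, 30] = [-2, 1]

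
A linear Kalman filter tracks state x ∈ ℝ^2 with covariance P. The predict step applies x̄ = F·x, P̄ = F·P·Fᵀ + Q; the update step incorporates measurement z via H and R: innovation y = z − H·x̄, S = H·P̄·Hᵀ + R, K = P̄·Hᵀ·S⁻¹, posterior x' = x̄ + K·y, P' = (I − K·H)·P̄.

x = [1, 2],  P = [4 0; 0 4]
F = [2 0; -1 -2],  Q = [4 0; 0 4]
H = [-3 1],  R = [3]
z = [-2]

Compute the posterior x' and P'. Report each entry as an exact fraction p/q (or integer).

x' = [-2/5, -281/85]
P' = [28/15 24/5; 24/5 1272/85]

x̄ = F·x = [2, -5]
P̄ = F·P·Fᵀ + Q = [20 -8; -8 24]
y = z − H·x̄ = [9]
S = H·P̄·Hᵀ + R = [255]
K = P̄·Hᵀ·S⁻¹ = [-4/15; 16/85]
x' = x̄ + K·y = [-2/5, -281/85]
P' = (I − K·H)·P̄ = [28/15 24/5; 24/5 1272/85]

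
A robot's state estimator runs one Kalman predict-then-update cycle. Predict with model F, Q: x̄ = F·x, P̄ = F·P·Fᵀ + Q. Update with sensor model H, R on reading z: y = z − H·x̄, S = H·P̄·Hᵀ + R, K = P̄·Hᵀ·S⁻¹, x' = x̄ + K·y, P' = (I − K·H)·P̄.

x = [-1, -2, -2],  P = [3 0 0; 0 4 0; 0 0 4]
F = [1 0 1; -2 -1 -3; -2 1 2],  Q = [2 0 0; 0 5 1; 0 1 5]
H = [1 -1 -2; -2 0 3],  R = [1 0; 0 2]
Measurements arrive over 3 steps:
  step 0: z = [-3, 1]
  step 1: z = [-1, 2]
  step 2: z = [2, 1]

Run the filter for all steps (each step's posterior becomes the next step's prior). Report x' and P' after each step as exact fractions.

step 0: x' = [-18917/16412, 12275/4103, -2071/4103], P' = [57577/16412 -7074/4103 10062/4103; -7074/4103 10554/4103 -6618/4103; 10062/4103 -6618/4103 7910/4103]
step 1: x' = [542467/1299309, -70364509/68863377, 77066252/68863377], P' = [3555749/1299309 -1436794/1299309 2366504/1299309; -1436794/1299309 140097352/68863377 -75573830/68863377; 2366504/1299309 -75573830/68863377 97096138/68863377]
step 2: x' = [131388589149/114544577177, -334684008877/114544577177, 121152019365/114544577177], P' = [615622790483/229089154354 -123419699712/114544577177 204706489130/114544577177; -123419699712/114544577177 231074861016/114544577177 -123429906838/114544577177; 204706489130/114544577177 -123429906838/114544577177 158781469946/114544577177]

step 0: x̄ = F·x = [-3, 10, -4]
step 0: P̄ = F·P·Fᵀ + Q = [9 -18 2; -18 57 -15; 2 -15 37]
step 0: y = z − H·x̄ = [2, 7]
step 0: S = H·P̄·Hᵀ + R = [183 -217; -217 347]
step 0: K = P̄·Hᵀ·S⁻¹ = [5377/16412 2795/16412; -4392/4103 -2853/4103; 860/4103 1803/4103]
step 0: x' = x̄ + K·y = [-18917/16412, 12275/4103, -2071/4103]
step 0: P' = (I − K·H)·P̄ = [57577/16412 -7074/4103 10062/4103; -7074/4103 10554/4103 -6618/4103; 10062/4103 -6618/4103 7910/4103]
step 1: x̄ = F·x = [-27201/16412, 6793/8206, 35183/8206]
step 1: P̄ = F·P·Fᵀ + Q = [202537/16412 -178273/8206 -53321/8206; -178273/8206 212576/4103 56880/4103; -53321/8206 56880/4103 41614/4103]
step 1: y = z − H·x̄ = [165107/16412, -58169/4103]
step 1: S = H·P̄·Hᵀ + R = [3784817/16412 -886489/4103; -886489/4103 905195/4103]
step 1: K = P̄·Hᵀ·S⁻¹ = [259535/1299309 -5993/1299309; -65099774/68863377 -37210663/68863377; 6806266/68863377 20219495/68863377]
step 1: x' = x̄ + K·y = [542467/1299309, -70364509/68863377, 77066252/68863377]
step 1: P' = (I − K·H)·P̄ = [3555749/1299309 -1436794/1299309 2366504/1299309; -1436794/1299309 140097352/68863377 -75573830/68863377; 2366504/1299309 -75573830/68863377 97096138/68863377]
step 2: x̄ = F·x = [105817003/68863377, -72778583/22954459, 2387863/6260307]
step 2: P̄ = F·P·Fᵀ + Q = [674127013/68863377 -381199152/22954459 -30403730/6260307; -381199152/22954459 953050501/22954459 22082623/2086769; -30403730/6260307 22082623/2086769 56865899/6260307]
step 2: y = z − H·x̄ = [-4057364/2086769, 201697904/68863377]
step 2: S = H·P̄·Hᵀ + R = [383154749/2086769 -361086823/2086769; -361086823/2086769 12477251167/68863377]
step 2: K = P̄·Hᵀ·S⁻¹ = [43636233387/229089154354 -1503323093/229089154354; -107634747052/114544577177 -61725160545/114544577177; 10573456076/114544577177 33465715789/114544577177]
step 2: x' = x̄ + K·y = [131388589149/114544577177, -334684008877/114544577177, 121152019365/114544577177]
step 2: P' = (I − K·H)·P̄ = [615622790483/229089154354 -123419699712/114544577177 204706489130/114544577177; -123419699712/114544577177 231074861016/114544577177 -123429906838/114544577177; 204706489130/114544577177 -123429906838/114544577177 158781469946/114544577177]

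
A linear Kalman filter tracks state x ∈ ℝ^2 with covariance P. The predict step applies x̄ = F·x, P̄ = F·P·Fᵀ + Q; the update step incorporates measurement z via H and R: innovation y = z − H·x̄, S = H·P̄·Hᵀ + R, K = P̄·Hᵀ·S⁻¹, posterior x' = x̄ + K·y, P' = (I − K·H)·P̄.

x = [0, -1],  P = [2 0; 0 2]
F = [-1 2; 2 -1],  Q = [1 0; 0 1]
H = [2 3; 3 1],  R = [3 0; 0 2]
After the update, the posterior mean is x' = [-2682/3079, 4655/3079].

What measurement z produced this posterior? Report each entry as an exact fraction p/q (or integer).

x̄ = F·x = [-2, 1]
P̄ = F·P·Fᵀ + Q = [11 -8; -8 11]
S = H·P̄·Hᵀ + R = [50 11; 11 64]
K = P̄·Hᵀ·S⁻¹ = [-403/3079 1272/3079; 1231/3079 -837/3079]
x' − x̄ = [3476/3079, 1576/3079] = K·y
y = (KᵀK)⁻¹·Kᵀ·(x' − x̄) = [4, 4]
z = y + H·x̄ = [4, 4] + [-1, -5] = [3, -1]

z = [3, -1]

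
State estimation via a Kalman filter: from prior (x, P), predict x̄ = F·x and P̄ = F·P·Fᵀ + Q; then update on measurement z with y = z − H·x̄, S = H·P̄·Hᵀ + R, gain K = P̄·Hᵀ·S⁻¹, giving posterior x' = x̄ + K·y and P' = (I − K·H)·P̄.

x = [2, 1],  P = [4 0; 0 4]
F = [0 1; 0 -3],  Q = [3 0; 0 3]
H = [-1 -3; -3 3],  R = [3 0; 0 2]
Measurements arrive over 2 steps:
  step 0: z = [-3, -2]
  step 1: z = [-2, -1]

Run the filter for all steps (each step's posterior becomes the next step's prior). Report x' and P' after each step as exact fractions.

step 0: x̄ = F·x = [1, -3]
step 0: P̄ = F·P·Fᵀ + Q = [7 -12; -12 39]
step 0: y = z − H·x̄ = [-11, 10]
step 0: S = H·P̄·Hᵀ + R = [289 -402; -402 632]
step 0: K = P̄·Hᵀ·S⁻¹ = [-2293/10522 -4815/21044; -2427/10522 2007/21044]
step 0: x' = x̄ + K·y = [5835/5261, 2583/5261]
step 0: P' = (I − K·H)·P̄ = [5847/21044 2637/21044; 2637/21044 3975/21044]
step 1: x̄ = F·x = [2583/5261, -7749/5261]
step 1: P̄ = F·P·Fᵀ + Q = [67107/21044 -11925/21044; -11925/21044 98907/21044]
step 1: y = z − H·x̄ = [-31186/5261, 25735/5261]
step 1: S = H·P̄·Hᵀ + R = [237213/5261 -190098/5261; -190098/5261 437716/5261]
step 1: K = P̄·Hᵀ·S⁻¹ = [-116395/536136 -82101/357424; -81117/357424 65295/714848]
step 1: x' = x̄ + K·y = [701551/1072272, 228177/714848]
step 1: P' = (I − K·H)·P̄ = [6203/22339 22257/178712; 22257/178712 66279/357424]

step 0: x' = [5835/5261, 2583/5261], P' = [5847/21044 2637/21044; 2637/21044 3975/21044]
step 1: x' = [701551/1072272, 228177/714848], P' = [6203/22339 22257/178712; 22257/178712 66279/357424]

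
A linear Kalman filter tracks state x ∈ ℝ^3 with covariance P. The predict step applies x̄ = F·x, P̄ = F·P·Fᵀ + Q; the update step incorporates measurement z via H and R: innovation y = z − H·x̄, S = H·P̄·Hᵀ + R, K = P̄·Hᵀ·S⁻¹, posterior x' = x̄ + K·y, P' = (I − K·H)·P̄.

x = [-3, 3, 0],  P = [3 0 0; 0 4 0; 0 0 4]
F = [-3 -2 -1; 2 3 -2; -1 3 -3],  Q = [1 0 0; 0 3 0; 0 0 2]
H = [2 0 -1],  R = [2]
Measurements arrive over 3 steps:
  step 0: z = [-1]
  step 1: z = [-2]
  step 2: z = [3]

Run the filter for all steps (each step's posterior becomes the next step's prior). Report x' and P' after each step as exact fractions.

step 0: x' = [1344/283, 239/283, 2981/283], P' = [3783/283 2456/283 7368/283; 2456/283 4077/283 5156/283; 7368/283 5156/283 14902/283]
step 1: x' = [-2617186/168785, -1939482/168785, -4891956/168785], P' = [25591773/337570 19488391/337570 25375634/168785; 19488391/337570 16695417/337570 19536798/168785; 25375634/168785 19536798/168785 50655994/168785]
step 2: x' = [2836038453/935763326, -670158377/935763326, 1411129471/467881663], P' = [26423776650/467881663 19662942676/467881663 52138560189/467881663; 19662942676/467881663 17184937788/467881663 39376406579/467881663; 52138560189/467881663 39376406579/467881663 103794559912/467881663]

step 0: x̄ = F·x = [3, 3, 12]
step 0: P̄ = F·P·Fᵀ + Q = [48 -34 -3; -34 67 54; -3 54 77]
step 0: y = z − H·x̄ = [5]
step 0: S = H·P̄·Hᵀ + R = [283]
step 0: K = P̄·Hᵀ·S⁻¹ = [99/283; -122/283; -83/283]
step 0: x' = x̄ + K·y = [1344/283, 239/283, 2981/283]
step 0: P' = (I − K·H)·P̄ = [3783/283 2456/283 7368/283; 2456/283 4077/283 5156/283; 7368/283 5156/283 14902/283]
step 1: x̄ = F·x = [-7491/283, -2557/283, -9570/283]
step 1: P̄ = F·P·Fᵀ + Q = [159844/283 -14656/283 103549/283; -14656/283 20938/283 19095/283; 103549/283 19095/283 111824/283]
step 1: y = z − H·x̄ = [4846/283]
step 1: S = H·P̄·Hᵀ + R = [337570/283]
step 1: K = P̄·Hᵀ·S⁻¹ = [216139/337570; -48407/337570; 47637/168785]
step 1: x' = x̄ + K·y = [-2617186/168785, -1939482/168785, -4891956/168785]
step 1: P' = (I − K·H)·P̄ = [25591773/337570 19488391/337570 25375634/168785; 19488391/337570 16695417/337570 19536798/168785; 25375634/168785 19536798/168785 50655994/168785]
step 2: x̄ = F·x = [16622478/168785, -1268906/168785, 11474608/168785]
step 2: P̄ = F·P·Fᵀ + Q = [1093419867/337570 -62369579/337570 384426756/168785; -62369579/337570 17853903/337570 -11848352/168785; 384426756/168785 -11848352/168785 286293046/168785]
step 2: y = z − H·x̄ = [-21263993/168785]
step 2: S = H·P̄·Hᵀ + R = [935763326/168785]
step 2: K = P̄·Hᵀ·S⁻¹ = [708993111/935763326; -50521227/935763326; 241280233/467881663]
step 2: x' = x̄ + K·y = [2836038453/935763326, -670158377/935763326, 1411129471/467881663]
step 2: P' = (I − K·H)·P̄ = [26423776650/467881663 19662942676/467881663 52138560189/467881663; 19662942676/467881663 17184937788/467881663 39376406579/467881663; 52138560189/467881663 39376406579/467881663 103794559912/467881663]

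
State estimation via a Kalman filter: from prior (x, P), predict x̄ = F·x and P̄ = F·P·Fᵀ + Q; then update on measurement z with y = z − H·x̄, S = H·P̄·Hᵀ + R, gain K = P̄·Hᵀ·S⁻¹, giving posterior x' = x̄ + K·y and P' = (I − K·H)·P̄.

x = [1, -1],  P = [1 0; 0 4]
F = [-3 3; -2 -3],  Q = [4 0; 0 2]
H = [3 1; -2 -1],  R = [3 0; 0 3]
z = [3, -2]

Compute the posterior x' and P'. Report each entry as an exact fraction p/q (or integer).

x' = [533/405, -77/81]
P' = [821/270 -196/27; -196/27 506/27]

x̄ = F·x = [-6, 1]
P̄ = F·P·Fᵀ + Q = [49 -30; -30 42]
y = z − H·x̄ = [20, -13]
S = H·P̄·Hᵀ + R = [306 -186; -186 121]
K = P̄·Hᵀ·S⁻¹ = [503/810 53/135; -82/81 -38/27]
x' = x̄ + K·y = [533/405, -77/81]
P' = (I − K·H)·P̄ = [821/270 -196/27; -196/27 506/27]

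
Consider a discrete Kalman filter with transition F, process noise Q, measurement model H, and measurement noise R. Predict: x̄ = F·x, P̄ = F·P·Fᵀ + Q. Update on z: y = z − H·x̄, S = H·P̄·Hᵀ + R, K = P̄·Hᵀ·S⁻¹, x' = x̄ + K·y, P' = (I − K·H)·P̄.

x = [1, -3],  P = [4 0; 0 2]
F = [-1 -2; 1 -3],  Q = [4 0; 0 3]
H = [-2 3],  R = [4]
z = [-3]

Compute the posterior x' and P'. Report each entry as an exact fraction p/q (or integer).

x' = [1169/197, 613/197]
P' = [3088/197 2048/197; 2048/197 1444/197]

x̄ = F·x = [5, 10]
P̄ = F·P·Fᵀ + Q = [16 8; 8 25]
y = z − H·x̄ = [-23]
S = H·P̄·Hᵀ + R = [197]
K = P̄·Hᵀ·S⁻¹ = [-8/197; 59/197]
x' = x̄ + K·y = [1169/197, 613/197]
P' = (I − K·H)·P̄ = [3088/197 2048/197; 2048/197 1444/197]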